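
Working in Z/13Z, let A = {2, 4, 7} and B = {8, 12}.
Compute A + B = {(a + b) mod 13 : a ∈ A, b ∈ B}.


Work in Z/13Z: reduce every sum a + b modulo 13.
Enumerate all 6 pairs:
a = 2: 2+8=10, 2+12=1
a = 4: 4+8=12, 4+12=3
a = 7: 7+8=2, 7+12=6
Distinct residues collected: {1, 2, 3, 6, 10, 12}
|A + B| = 6 (out of 13 total residues).

A + B = {1, 2, 3, 6, 10, 12}


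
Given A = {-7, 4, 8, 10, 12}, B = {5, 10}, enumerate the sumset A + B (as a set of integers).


A + B = {a + b : a ∈ A, b ∈ B}.
Enumerate all |A|·|B| = 5·2 = 10 pairs (a, b) and collect distinct sums.
a = -7: -7+5=-2, -7+10=3
a = 4: 4+5=9, 4+10=14
a = 8: 8+5=13, 8+10=18
a = 10: 10+5=15, 10+10=20
a = 12: 12+5=17, 12+10=22
Collecting distinct sums: A + B = {-2, 3, 9, 13, 14, 15, 17, 18, 20, 22}
|A + B| = 10

A + B = {-2, 3, 9, 13, 14, 15, 17, 18, 20, 22}


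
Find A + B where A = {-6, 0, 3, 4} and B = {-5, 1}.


A + B = {a + b : a ∈ A, b ∈ B}.
Enumerate all |A|·|B| = 4·2 = 8 pairs (a, b) and collect distinct sums.
a = -6: -6+-5=-11, -6+1=-5
a = 0: 0+-5=-5, 0+1=1
a = 3: 3+-5=-2, 3+1=4
a = 4: 4+-5=-1, 4+1=5
Collecting distinct sums: A + B = {-11, -5, -2, -1, 1, 4, 5}
|A + B| = 7

A + B = {-11, -5, -2, -1, 1, 4, 5}


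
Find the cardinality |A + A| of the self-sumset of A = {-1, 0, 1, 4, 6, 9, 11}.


A + A = {a + a' : a, a' ∈ A}; |A| = 7.
General bounds: 2|A| - 1 ≤ |A + A| ≤ |A|(|A|+1)/2, i.e. 13 ≤ |A + A| ≤ 28.
Lower bound 2|A|-1 is attained iff A is an arithmetic progression.
Enumerate sums a + a' for a ≤ a' (symmetric, so this suffices):
a = -1: -1+-1=-2, -1+0=-1, -1+1=0, -1+4=3, -1+6=5, -1+9=8, -1+11=10
a = 0: 0+0=0, 0+1=1, 0+4=4, 0+6=6, 0+9=9, 0+11=11
a = 1: 1+1=2, 1+4=5, 1+6=7, 1+9=10, 1+11=12
a = 4: 4+4=8, 4+6=10, 4+9=13, 4+11=15
a = 6: 6+6=12, 6+9=15, 6+11=17
a = 9: 9+9=18, 9+11=20
a = 11: 11+11=22
Distinct sums: {-2, -1, 0, 1, 2, 3, 4, 5, 6, 7, 8, 9, 10, 11, 12, 13, 15, 17, 18, 20, 22}
|A + A| = 21

|A + A| = 21


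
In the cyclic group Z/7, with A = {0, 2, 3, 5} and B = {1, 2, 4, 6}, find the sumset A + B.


Work in Z/7Z: reduce every sum a + b modulo 7.
Enumerate all 16 pairs:
a = 0: 0+1=1, 0+2=2, 0+4=4, 0+6=6
a = 2: 2+1=3, 2+2=4, 2+4=6, 2+6=1
a = 3: 3+1=4, 3+2=5, 3+4=0, 3+6=2
a = 5: 5+1=6, 5+2=0, 5+4=2, 5+6=4
Distinct residues collected: {0, 1, 2, 3, 4, 5, 6}
|A + B| = 7 (out of 7 total residues).

A + B = {0, 1, 2, 3, 4, 5, 6}


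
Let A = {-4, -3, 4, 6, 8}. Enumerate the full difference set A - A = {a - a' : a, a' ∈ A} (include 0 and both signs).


A - A = {a - a' : a, a' ∈ A}.
Compute a - a' for each ordered pair (a, a'):
a = -4: -4--4=0, -4--3=-1, -4-4=-8, -4-6=-10, -4-8=-12
a = -3: -3--4=1, -3--3=0, -3-4=-7, -3-6=-9, -3-8=-11
a = 4: 4--4=8, 4--3=7, 4-4=0, 4-6=-2, 4-8=-4
a = 6: 6--4=10, 6--3=9, 6-4=2, 6-6=0, 6-8=-2
a = 8: 8--4=12, 8--3=11, 8-4=4, 8-6=2, 8-8=0
Collecting distinct values (and noting 0 appears from a-a):
A - A = {-12, -11, -10, -9, -8, -7, -4, -2, -1, 0, 1, 2, 4, 7, 8, 9, 10, 11, 12}
|A - A| = 19

A - A = {-12, -11, -10, -9, -8, -7, -4, -2, -1, 0, 1, 2, 4, 7, 8, 9, 10, 11, 12}


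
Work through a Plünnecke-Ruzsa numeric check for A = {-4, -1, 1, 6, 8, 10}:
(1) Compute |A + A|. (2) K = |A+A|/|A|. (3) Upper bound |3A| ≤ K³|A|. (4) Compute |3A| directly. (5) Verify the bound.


|A| = 6.
Step 1: Compute A + A by enumerating all 36 pairs.
A + A = {-8, -5, -3, -2, 0, 2, 4, 5, 6, 7, 9, 11, 12, 14, 16, 18, 20}, so |A + A| = 17.
Step 2: Doubling constant K = |A + A|/|A| = 17/6 = 17/6 ≈ 2.8333.
Step 3: Plünnecke-Ruzsa gives |3A| ≤ K³·|A| = (2.8333)³ · 6 ≈ 136.4722.
Step 4: Compute 3A = A + A + A directly by enumerating all triples (a,b,c) ∈ A³; |3A| = 34.
Step 5: Check 34 ≤ 136.4722? Yes ✓.

K = 17/6, Plünnecke-Ruzsa bound K³|A| ≈ 136.4722, |3A| = 34, inequality holds.


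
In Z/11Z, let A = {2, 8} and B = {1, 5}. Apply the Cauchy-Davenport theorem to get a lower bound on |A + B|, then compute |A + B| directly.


Cauchy-Davenport: |A + B| ≥ min(p, |A| + |B| - 1) for A, B nonempty in Z/pZ.
|A| = 2, |B| = 2, p = 11.
CD lower bound = min(11, 2 + 2 - 1) = min(11, 3) = 3.
Compute A + B mod 11 directly:
a = 2: 2+1=3, 2+5=7
a = 8: 8+1=9, 8+5=2
A + B = {2, 3, 7, 9}, so |A + B| = 4.
Verify: 4 ≥ 3? Yes ✓.

CD lower bound = 3, actual |A + B| = 4.


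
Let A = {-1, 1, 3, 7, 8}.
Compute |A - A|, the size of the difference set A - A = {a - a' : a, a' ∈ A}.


A - A = {a - a' : a, a' ∈ A}; |A| = 5.
Bounds: 2|A|-1 ≤ |A - A| ≤ |A|² - |A| + 1, i.e. 9 ≤ |A - A| ≤ 21.
Note: 0 ∈ A - A always (from a - a). The set is symmetric: if d ∈ A - A then -d ∈ A - A.
Enumerate nonzero differences d = a - a' with a > a' (then include -d):
Positive differences: {1, 2, 4, 5, 6, 7, 8, 9}
Full difference set: {0} ∪ (positive diffs) ∪ (negative diffs).
|A - A| = 1 + 2·8 = 17 (matches direct enumeration: 17).

|A - A| = 17


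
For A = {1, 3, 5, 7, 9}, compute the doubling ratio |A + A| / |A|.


|A| = 5.
Compute A + A by enumerating all 25 pairs.
A + A = {2, 4, 6, 8, 10, 12, 14, 16, 18}, so |A + A| = 9.
K = |A + A| / |A| = 9/5 (already in lowest terms) ≈ 1.8000.
Reference: AP of size 5 gives K = 9/5 ≈ 1.8000; a fully generic set of size 5 gives K ≈ 3.0000.

|A| = 5, |A + A| = 9, K = 9/5.


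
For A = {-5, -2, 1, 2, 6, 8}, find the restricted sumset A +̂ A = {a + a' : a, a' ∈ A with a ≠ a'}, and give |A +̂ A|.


Restricted sumset: A +̂ A = {a + a' : a ∈ A, a' ∈ A, a ≠ a'}.
Equivalently, take A + A and drop any sum 2a that is achievable ONLY as a + a for a ∈ A (i.e. sums representable only with equal summands).
Enumerate pairs (a, a') with a < a' (symmetric, so each unordered pair gives one sum; this covers all a ≠ a'):
  -5 + -2 = -7
  -5 + 1 = -4
  -5 + 2 = -3
  -5 + 6 = 1
  -5 + 8 = 3
  -2 + 1 = -1
  -2 + 2 = 0
  -2 + 6 = 4
  -2 + 8 = 6
  1 + 2 = 3
  1 + 6 = 7
  1 + 8 = 9
  2 + 6 = 8
  2 + 8 = 10
  6 + 8 = 14
Collected distinct sums: {-7, -4, -3, -1, 0, 1, 3, 4, 6, 7, 8, 9, 10, 14}
|A +̂ A| = 14
(Reference bound: |A +̂ A| ≥ 2|A| - 3 for |A| ≥ 2, with |A| = 6 giving ≥ 9.)

|A +̂ A| = 14


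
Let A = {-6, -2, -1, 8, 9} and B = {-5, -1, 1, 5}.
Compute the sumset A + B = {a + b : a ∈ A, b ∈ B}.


A + B = {a + b : a ∈ A, b ∈ B}.
Enumerate all |A|·|B| = 5·4 = 20 pairs (a, b) and collect distinct sums.
a = -6: -6+-5=-11, -6+-1=-7, -6+1=-5, -6+5=-1
a = -2: -2+-5=-7, -2+-1=-3, -2+1=-1, -2+5=3
a = -1: -1+-5=-6, -1+-1=-2, -1+1=0, -1+5=4
a = 8: 8+-5=3, 8+-1=7, 8+1=9, 8+5=13
a = 9: 9+-5=4, 9+-1=8, 9+1=10, 9+5=14
Collecting distinct sums: A + B = {-11, -7, -6, -5, -3, -2, -1, 0, 3, 4, 7, 8, 9, 10, 13, 14}
|A + B| = 16

A + B = {-11, -7, -6, -5, -3, -2, -1, 0, 3, 4, 7, 8, 9, 10, 13, 14}


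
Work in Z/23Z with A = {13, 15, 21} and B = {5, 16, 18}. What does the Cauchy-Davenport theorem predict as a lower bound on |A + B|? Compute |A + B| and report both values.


Cauchy-Davenport: |A + B| ≥ min(p, |A| + |B| - 1) for A, B nonempty in Z/pZ.
|A| = 3, |B| = 3, p = 23.
CD lower bound = min(23, 3 + 3 - 1) = min(23, 5) = 5.
Compute A + B mod 23 directly:
a = 13: 13+5=18, 13+16=6, 13+18=8
a = 15: 15+5=20, 15+16=8, 15+18=10
a = 21: 21+5=3, 21+16=14, 21+18=16
A + B = {3, 6, 8, 10, 14, 16, 18, 20}, so |A + B| = 8.
Verify: 8 ≥ 5? Yes ✓.

CD lower bound = 5, actual |A + B| = 8.


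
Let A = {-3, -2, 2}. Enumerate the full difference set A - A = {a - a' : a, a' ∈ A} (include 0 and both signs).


A - A = {a - a' : a, a' ∈ A}.
Compute a - a' for each ordered pair (a, a'):
a = -3: -3--3=0, -3--2=-1, -3-2=-5
a = -2: -2--3=1, -2--2=0, -2-2=-4
a = 2: 2--3=5, 2--2=4, 2-2=0
Collecting distinct values (and noting 0 appears from a-a):
A - A = {-5, -4, -1, 0, 1, 4, 5}
|A - A| = 7

A - A = {-5, -4, -1, 0, 1, 4, 5}


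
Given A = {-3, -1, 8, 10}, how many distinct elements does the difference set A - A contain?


A - A = {a - a' : a, a' ∈ A}; |A| = 4.
Bounds: 2|A|-1 ≤ |A - A| ≤ |A|² - |A| + 1, i.e. 7 ≤ |A - A| ≤ 13.
Note: 0 ∈ A - A always (from a - a). The set is symmetric: if d ∈ A - A then -d ∈ A - A.
Enumerate nonzero differences d = a - a' with a > a' (then include -d):
Positive differences: {2, 9, 11, 13}
Full difference set: {0} ∪ (positive diffs) ∪ (negative diffs).
|A - A| = 1 + 2·4 = 9 (matches direct enumeration: 9).

|A - A| = 9


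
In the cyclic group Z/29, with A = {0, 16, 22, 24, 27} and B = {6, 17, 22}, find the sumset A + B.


Work in Z/29Z: reduce every sum a + b modulo 29.
Enumerate all 15 pairs:
a = 0: 0+6=6, 0+17=17, 0+22=22
a = 16: 16+6=22, 16+17=4, 16+22=9
a = 22: 22+6=28, 22+17=10, 22+22=15
a = 24: 24+6=1, 24+17=12, 24+22=17
a = 27: 27+6=4, 27+17=15, 27+22=20
Distinct residues collected: {1, 4, 6, 9, 10, 12, 15, 17, 20, 22, 28}
|A + B| = 11 (out of 29 total residues).

A + B = {1, 4, 6, 9, 10, 12, 15, 17, 20, 22, 28}


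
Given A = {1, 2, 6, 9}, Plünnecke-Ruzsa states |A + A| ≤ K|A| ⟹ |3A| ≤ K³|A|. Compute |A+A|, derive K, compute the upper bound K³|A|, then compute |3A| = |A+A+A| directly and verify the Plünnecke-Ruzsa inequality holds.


|A| = 4.
Step 1: Compute A + A by enumerating all 16 pairs.
A + A = {2, 3, 4, 7, 8, 10, 11, 12, 15, 18}, so |A + A| = 10.
Step 2: Doubling constant K = |A + A|/|A| = 10/4 = 10/4 ≈ 2.5000.
Step 3: Plünnecke-Ruzsa gives |3A| ≤ K³·|A| = (2.5000)³ · 4 ≈ 62.5000.
Step 4: Compute 3A = A + A + A directly by enumerating all triples (a,b,c) ∈ A³; |3A| = 19.
Step 5: Check 19 ≤ 62.5000? Yes ✓.

K = 10/4, Plünnecke-Ruzsa bound K³|A| ≈ 62.5000, |3A| = 19, inequality holds.


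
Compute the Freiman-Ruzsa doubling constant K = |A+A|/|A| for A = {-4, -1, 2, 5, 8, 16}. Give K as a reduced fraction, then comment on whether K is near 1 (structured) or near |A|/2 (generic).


|A| = 6.
Compute A + A by enumerating all 36 pairs.
A + A = {-8, -5, -2, 1, 4, 7, 10, 12, 13, 15, 16, 18, 21, 24, 32}, so |A + A| = 15.
K = |A + A| / |A| = 15/6 = 5/2 ≈ 2.5000.
Reference: AP of size 6 gives K = 11/6 ≈ 1.8333; a fully generic set of size 6 gives K ≈ 3.5000.

|A| = 6, |A + A| = 15, K = 15/6 = 5/2.


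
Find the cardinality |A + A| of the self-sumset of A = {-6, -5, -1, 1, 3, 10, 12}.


A + A = {a + a' : a, a' ∈ A}; |A| = 7.
General bounds: 2|A| - 1 ≤ |A + A| ≤ |A|(|A|+1)/2, i.e. 13 ≤ |A + A| ≤ 28.
Lower bound 2|A|-1 is attained iff A is an arithmetic progression.
Enumerate sums a + a' for a ≤ a' (symmetric, so this suffices):
a = -6: -6+-6=-12, -6+-5=-11, -6+-1=-7, -6+1=-5, -6+3=-3, -6+10=4, -6+12=6
a = -5: -5+-5=-10, -5+-1=-6, -5+1=-4, -5+3=-2, -5+10=5, -5+12=7
a = -1: -1+-1=-2, -1+1=0, -1+3=2, -1+10=9, -1+12=11
a = 1: 1+1=2, 1+3=4, 1+10=11, 1+12=13
a = 3: 3+3=6, 3+10=13, 3+12=15
a = 10: 10+10=20, 10+12=22
a = 12: 12+12=24
Distinct sums: {-12, -11, -10, -7, -6, -5, -4, -3, -2, 0, 2, 4, 5, 6, 7, 9, 11, 13, 15, 20, 22, 24}
|A + A| = 22

|A + A| = 22


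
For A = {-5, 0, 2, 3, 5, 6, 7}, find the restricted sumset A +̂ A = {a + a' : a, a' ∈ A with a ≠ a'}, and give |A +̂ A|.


Restricted sumset: A +̂ A = {a + a' : a ∈ A, a' ∈ A, a ≠ a'}.
Equivalently, take A + A and drop any sum 2a that is achievable ONLY as a + a for a ∈ A (i.e. sums representable only with equal summands).
Enumerate pairs (a, a') with a < a' (symmetric, so each unordered pair gives one sum; this covers all a ≠ a'):
  -5 + 0 = -5
  -5 + 2 = -3
  -5 + 3 = -2
  -5 + 5 = 0
  -5 + 6 = 1
  -5 + 7 = 2
  0 + 2 = 2
  0 + 3 = 3
  0 + 5 = 5
  0 + 6 = 6
  0 + 7 = 7
  2 + 3 = 5
  2 + 5 = 7
  2 + 6 = 8
  2 + 7 = 9
  3 + 5 = 8
  3 + 6 = 9
  3 + 7 = 10
  5 + 6 = 11
  5 + 7 = 12
  6 + 7 = 13
Collected distinct sums: {-5, -3, -2, 0, 1, 2, 3, 5, 6, 7, 8, 9, 10, 11, 12, 13}
|A +̂ A| = 16
(Reference bound: |A +̂ A| ≥ 2|A| - 3 for |A| ≥ 2, with |A| = 7 giving ≥ 11.)

|A +̂ A| = 16


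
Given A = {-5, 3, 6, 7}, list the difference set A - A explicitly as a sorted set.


A - A = {a - a' : a, a' ∈ A}.
Compute a - a' for each ordered pair (a, a'):
a = -5: -5--5=0, -5-3=-8, -5-6=-11, -5-7=-12
a = 3: 3--5=8, 3-3=0, 3-6=-3, 3-7=-4
a = 6: 6--5=11, 6-3=3, 6-6=0, 6-7=-1
a = 7: 7--5=12, 7-3=4, 7-6=1, 7-7=0
Collecting distinct values (and noting 0 appears from a-a):
A - A = {-12, -11, -8, -4, -3, -1, 0, 1, 3, 4, 8, 11, 12}
|A - A| = 13

A - A = {-12, -11, -8, -4, -3, -1, 0, 1, 3, 4, 8, 11, 12}


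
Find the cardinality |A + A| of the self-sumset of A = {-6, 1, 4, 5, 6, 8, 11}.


A + A = {a + a' : a, a' ∈ A}; |A| = 7.
General bounds: 2|A| - 1 ≤ |A + A| ≤ |A|(|A|+1)/2, i.e. 13 ≤ |A + A| ≤ 28.
Lower bound 2|A|-1 is attained iff A is an arithmetic progression.
Enumerate sums a + a' for a ≤ a' (symmetric, so this suffices):
a = -6: -6+-6=-12, -6+1=-5, -6+4=-2, -6+5=-1, -6+6=0, -6+8=2, -6+11=5
a = 1: 1+1=2, 1+4=5, 1+5=6, 1+6=7, 1+8=9, 1+11=12
a = 4: 4+4=8, 4+5=9, 4+6=10, 4+8=12, 4+11=15
a = 5: 5+5=10, 5+6=11, 5+8=13, 5+11=16
a = 6: 6+6=12, 6+8=14, 6+11=17
a = 8: 8+8=16, 8+11=19
a = 11: 11+11=22
Distinct sums: {-12, -5, -2, -1, 0, 2, 5, 6, 7, 8, 9, 10, 11, 12, 13, 14, 15, 16, 17, 19, 22}
|A + A| = 21

|A + A| = 21


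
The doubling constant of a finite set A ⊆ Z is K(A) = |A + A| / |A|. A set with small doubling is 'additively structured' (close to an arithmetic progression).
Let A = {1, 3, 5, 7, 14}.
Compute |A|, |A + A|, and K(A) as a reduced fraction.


|A| = 5.
Compute A + A by enumerating all 25 pairs.
A + A = {2, 4, 6, 8, 10, 12, 14, 15, 17, 19, 21, 28}, so |A + A| = 12.
K = |A + A| / |A| = 12/5 (already in lowest terms) ≈ 2.4000.
Reference: AP of size 5 gives K = 9/5 ≈ 1.8000; a fully generic set of size 5 gives K ≈ 3.0000.

|A| = 5, |A + A| = 12, K = 12/5.


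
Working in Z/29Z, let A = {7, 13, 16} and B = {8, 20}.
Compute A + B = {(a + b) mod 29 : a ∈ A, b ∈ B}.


Work in Z/29Z: reduce every sum a + b modulo 29.
Enumerate all 6 pairs:
a = 7: 7+8=15, 7+20=27
a = 13: 13+8=21, 13+20=4
a = 16: 16+8=24, 16+20=7
Distinct residues collected: {4, 7, 15, 21, 24, 27}
|A + B| = 6 (out of 29 total residues).

A + B = {4, 7, 15, 21, 24, 27}


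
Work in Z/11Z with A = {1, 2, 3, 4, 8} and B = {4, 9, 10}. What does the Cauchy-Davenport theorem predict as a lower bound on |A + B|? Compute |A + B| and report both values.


Cauchy-Davenport: |A + B| ≥ min(p, |A| + |B| - 1) for A, B nonempty in Z/pZ.
|A| = 5, |B| = 3, p = 11.
CD lower bound = min(11, 5 + 3 - 1) = min(11, 7) = 7.
Compute A + B mod 11 directly:
a = 1: 1+4=5, 1+9=10, 1+10=0
a = 2: 2+4=6, 2+9=0, 2+10=1
a = 3: 3+4=7, 3+9=1, 3+10=2
a = 4: 4+4=8, 4+9=2, 4+10=3
a = 8: 8+4=1, 8+9=6, 8+10=7
A + B = {0, 1, 2, 3, 5, 6, 7, 8, 10}, so |A + B| = 9.
Verify: 9 ≥ 7? Yes ✓.

CD lower bound = 7, actual |A + B| = 9.


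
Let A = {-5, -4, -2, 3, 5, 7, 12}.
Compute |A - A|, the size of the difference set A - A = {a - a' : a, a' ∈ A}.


A - A = {a - a' : a, a' ∈ A}; |A| = 7.
Bounds: 2|A|-1 ≤ |A - A| ≤ |A|² - |A| + 1, i.e. 13 ≤ |A - A| ≤ 43.
Note: 0 ∈ A - A always (from a - a). The set is symmetric: if d ∈ A - A then -d ∈ A - A.
Enumerate nonzero differences d = a - a' with a > a' (then include -d):
Positive differences: {1, 2, 3, 4, 5, 7, 8, 9, 10, 11, 12, 14, 16, 17}
Full difference set: {0} ∪ (positive diffs) ∪ (negative diffs).
|A - A| = 1 + 2·14 = 29 (matches direct enumeration: 29).

|A - A| = 29


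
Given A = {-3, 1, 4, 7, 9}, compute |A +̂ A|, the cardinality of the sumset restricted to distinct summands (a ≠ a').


Restricted sumset: A +̂ A = {a + a' : a ∈ A, a' ∈ A, a ≠ a'}.
Equivalently, take A + A and drop any sum 2a that is achievable ONLY as a + a for a ∈ A (i.e. sums representable only with equal summands).
Enumerate pairs (a, a') with a < a' (symmetric, so each unordered pair gives one sum; this covers all a ≠ a'):
  -3 + 1 = -2
  -3 + 4 = 1
  -3 + 7 = 4
  -3 + 9 = 6
  1 + 4 = 5
  1 + 7 = 8
  1 + 9 = 10
  4 + 7 = 11
  4 + 9 = 13
  7 + 9 = 16
Collected distinct sums: {-2, 1, 4, 5, 6, 8, 10, 11, 13, 16}
|A +̂ A| = 10
(Reference bound: |A +̂ A| ≥ 2|A| - 3 for |A| ≥ 2, with |A| = 5 giving ≥ 7.)

|A +̂ A| = 10


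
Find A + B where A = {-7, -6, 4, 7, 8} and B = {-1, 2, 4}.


A + B = {a + b : a ∈ A, b ∈ B}.
Enumerate all |A|·|B| = 5·3 = 15 pairs (a, b) and collect distinct sums.
a = -7: -7+-1=-8, -7+2=-5, -7+4=-3
a = -6: -6+-1=-7, -6+2=-4, -6+4=-2
a = 4: 4+-1=3, 4+2=6, 4+4=8
a = 7: 7+-1=6, 7+2=9, 7+4=11
a = 8: 8+-1=7, 8+2=10, 8+4=12
Collecting distinct sums: A + B = {-8, -7, -5, -4, -3, -2, 3, 6, 7, 8, 9, 10, 11, 12}
|A + B| = 14

A + B = {-8, -7, -5, -4, -3, -2, 3, 6, 7, 8, 9, 10, 11, 12}


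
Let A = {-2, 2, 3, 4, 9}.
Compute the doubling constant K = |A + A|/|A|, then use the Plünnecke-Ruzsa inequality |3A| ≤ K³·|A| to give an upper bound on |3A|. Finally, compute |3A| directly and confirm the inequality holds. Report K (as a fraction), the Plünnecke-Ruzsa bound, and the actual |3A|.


|A| = 5.
Step 1: Compute A + A by enumerating all 25 pairs.
A + A = {-4, 0, 1, 2, 4, 5, 6, 7, 8, 11, 12, 13, 18}, so |A + A| = 13.
Step 2: Doubling constant K = |A + A|/|A| = 13/5 = 13/5 ≈ 2.6000.
Step 3: Plünnecke-Ruzsa gives |3A| ≤ K³·|A| = (2.6000)³ · 5 ≈ 87.8800.
Step 4: Compute 3A = A + A + A directly by enumerating all triples (a,b,c) ∈ A³; |3A| = 24.
Step 5: Check 24 ≤ 87.8800? Yes ✓.

K = 13/5, Plünnecke-Ruzsa bound K³|A| ≈ 87.8800, |3A| = 24, inequality holds.


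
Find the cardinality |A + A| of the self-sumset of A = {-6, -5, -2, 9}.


A + A = {a + a' : a, a' ∈ A}; |A| = 4.
General bounds: 2|A| - 1 ≤ |A + A| ≤ |A|(|A|+1)/2, i.e. 7 ≤ |A + A| ≤ 10.
Lower bound 2|A|-1 is attained iff A is an arithmetic progression.
Enumerate sums a + a' for a ≤ a' (symmetric, so this suffices):
a = -6: -6+-6=-12, -6+-5=-11, -6+-2=-8, -6+9=3
a = -5: -5+-5=-10, -5+-2=-7, -5+9=4
a = -2: -2+-2=-4, -2+9=7
a = 9: 9+9=18
Distinct sums: {-12, -11, -10, -8, -7, -4, 3, 4, 7, 18}
|A + A| = 10

|A + A| = 10


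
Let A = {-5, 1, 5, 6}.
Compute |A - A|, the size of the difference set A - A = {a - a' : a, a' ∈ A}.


A - A = {a - a' : a, a' ∈ A}; |A| = 4.
Bounds: 2|A|-1 ≤ |A - A| ≤ |A|² - |A| + 1, i.e. 7 ≤ |A - A| ≤ 13.
Note: 0 ∈ A - A always (from a - a). The set is symmetric: if d ∈ A - A then -d ∈ A - A.
Enumerate nonzero differences d = a - a' with a > a' (then include -d):
Positive differences: {1, 4, 5, 6, 10, 11}
Full difference set: {0} ∪ (positive diffs) ∪ (negative diffs).
|A - A| = 1 + 2·6 = 13 (matches direct enumeration: 13).

|A - A| = 13


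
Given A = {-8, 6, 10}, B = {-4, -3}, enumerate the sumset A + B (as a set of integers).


A + B = {a + b : a ∈ A, b ∈ B}.
Enumerate all |A|·|B| = 3·2 = 6 pairs (a, b) and collect distinct sums.
a = -8: -8+-4=-12, -8+-3=-11
a = 6: 6+-4=2, 6+-3=3
a = 10: 10+-4=6, 10+-3=7
Collecting distinct sums: A + B = {-12, -11, 2, 3, 6, 7}
|A + B| = 6

A + B = {-12, -11, 2, 3, 6, 7}


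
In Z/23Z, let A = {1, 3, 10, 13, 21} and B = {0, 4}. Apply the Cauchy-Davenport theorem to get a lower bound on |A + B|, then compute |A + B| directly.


Cauchy-Davenport: |A + B| ≥ min(p, |A| + |B| - 1) for A, B nonempty in Z/pZ.
|A| = 5, |B| = 2, p = 23.
CD lower bound = min(23, 5 + 2 - 1) = min(23, 6) = 6.
Compute A + B mod 23 directly:
a = 1: 1+0=1, 1+4=5
a = 3: 3+0=3, 3+4=7
a = 10: 10+0=10, 10+4=14
a = 13: 13+0=13, 13+4=17
a = 21: 21+0=21, 21+4=2
A + B = {1, 2, 3, 5, 7, 10, 13, 14, 17, 21}, so |A + B| = 10.
Verify: 10 ≥ 6? Yes ✓.

CD lower bound = 6, actual |A + B| = 10.


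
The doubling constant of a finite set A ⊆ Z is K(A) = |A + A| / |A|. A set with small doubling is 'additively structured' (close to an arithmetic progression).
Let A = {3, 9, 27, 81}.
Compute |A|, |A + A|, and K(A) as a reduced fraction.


|A| = 4.
Compute A + A by enumerating all 16 pairs.
A + A = {6, 12, 18, 30, 36, 54, 84, 90, 108, 162}, so |A + A| = 10.
K = |A + A| / |A| = 10/4 = 5/2 ≈ 2.5000.
Reference: AP of size 4 gives K = 7/4 ≈ 1.7500; a fully generic set of size 4 gives K ≈ 2.5000.

|A| = 4, |A + A| = 10, K = 10/4 = 5/2.


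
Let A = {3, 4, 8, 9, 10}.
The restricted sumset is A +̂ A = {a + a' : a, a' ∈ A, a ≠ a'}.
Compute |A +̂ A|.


Restricted sumset: A +̂ A = {a + a' : a ∈ A, a' ∈ A, a ≠ a'}.
Equivalently, take A + A and drop any sum 2a that is achievable ONLY as a + a for a ∈ A (i.e. sums representable only with equal summands).
Enumerate pairs (a, a') with a < a' (symmetric, so each unordered pair gives one sum; this covers all a ≠ a'):
  3 + 4 = 7
  3 + 8 = 11
  3 + 9 = 12
  3 + 10 = 13
  4 + 8 = 12
  4 + 9 = 13
  4 + 10 = 14
  8 + 9 = 17
  8 + 10 = 18
  9 + 10 = 19
Collected distinct sums: {7, 11, 12, 13, 14, 17, 18, 19}
|A +̂ A| = 8
(Reference bound: |A +̂ A| ≥ 2|A| - 3 for |A| ≥ 2, with |A| = 5 giving ≥ 7.)

|A +̂ A| = 8


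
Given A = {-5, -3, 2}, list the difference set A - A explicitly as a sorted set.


A - A = {a - a' : a, a' ∈ A}.
Compute a - a' for each ordered pair (a, a'):
a = -5: -5--5=0, -5--3=-2, -5-2=-7
a = -3: -3--5=2, -3--3=0, -3-2=-5
a = 2: 2--5=7, 2--3=5, 2-2=0
Collecting distinct values (and noting 0 appears from a-a):
A - A = {-7, -5, -2, 0, 2, 5, 7}
|A - A| = 7

A - A = {-7, -5, -2, 0, 2, 5, 7}


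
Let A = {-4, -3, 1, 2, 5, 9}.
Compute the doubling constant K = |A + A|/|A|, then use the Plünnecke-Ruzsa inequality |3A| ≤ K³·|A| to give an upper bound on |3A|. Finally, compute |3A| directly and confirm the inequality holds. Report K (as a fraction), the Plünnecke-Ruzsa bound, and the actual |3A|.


|A| = 6.
Step 1: Compute A + A by enumerating all 36 pairs.
A + A = {-8, -7, -6, -3, -2, -1, 1, 2, 3, 4, 5, 6, 7, 10, 11, 14, 18}, so |A + A| = 17.
Step 2: Doubling constant K = |A + A|/|A| = 17/6 = 17/6 ≈ 2.8333.
Step 3: Plünnecke-Ruzsa gives |3A| ≤ K³·|A| = (2.8333)³ · 6 ≈ 136.4722.
Step 4: Compute 3A = A + A + A directly by enumerating all triples (a,b,c) ∈ A³; |3A| = 32.
Step 5: Check 32 ≤ 136.4722? Yes ✓.

K = 17/6, Plünnecke-Ruzsa bound K³|A| ≈ 136.4722, |3A| = 32, inequality holds.


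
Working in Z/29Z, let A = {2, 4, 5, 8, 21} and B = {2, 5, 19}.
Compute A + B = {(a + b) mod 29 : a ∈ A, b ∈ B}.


Work in Z/29Z: reduce every sum a + b modulo 29.
Enumerate all 15 pairs:
a = 2: 2+2=4, 2+5=7, 2+19=21
a = 4: 4+2=6, 4+5=9, 4+19=23
a = 5: 5+2=7, 5+5=10, 5+19=24
a = 8: 8+2=10, 8+5=13, 8+19=27
a = 21: 21+2=23, 21+5=26, 21+19=11
Distinct residues collected: {4, 6, 7, 9, 10, 11, 13, 21, 23, 24, 26, 27}
|A + B| = 12 (out of 29 total residues).

A + B = {4, 6, 7, 9, 10, 11, 13, 21, 23, 24, 26, 27}


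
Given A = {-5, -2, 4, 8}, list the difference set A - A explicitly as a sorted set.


A - A = {a - a' : a, a' ∈ A}.
Compute a - a' for each ordered pair (a, a'):
a = -5: -5--5=0, -5--2=-3, -5-4=-9, -5-8=-13
a = -2: -2--5=3, -2--2=0, -2-4=-6, -2-8=-10
a = 4: 4--5=9, 4--2=6, 4-4=0, 4-8=-4
a = 8: 8--5=13, 8--2=10, 8-4=4, 8-8=0
Collecting distinct values (and noting 0 appears from a-a):
A - A = {-13, -10, -9, -6, -4, -3, 0, 3, 4, 6, 9, 10, 13}
|A - A| = 13

A - A = {-13, -10, -9, -6, -4, -3, 0, 3, 4, 6, 9, 10, 13}


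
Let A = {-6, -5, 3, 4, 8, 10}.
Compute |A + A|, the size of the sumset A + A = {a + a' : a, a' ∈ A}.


A + A = {a + a' : a, a' ∈ A}; |A| = 6.
General bounds: 2|A| - 1 ≤ |A + A| ≤ |A|(|A|+1)/2, i.e. 11 ≤ |A + A| ≤ 21.
Lower bound 2|A|-1 is attained iff A is an arithmetic progression.
Enumerate sums a + a' for a ≤ a' (symmetric, so this suffices):
a = -6: -6+-6=-12, -6+-5=-11, -6+3=-3, -6+4=-2, -6+8=2, -6+10=4
a = -5: -5+-5=-10, -5+3=-2, -5+4=-1, -5+8=3, -5+10=5
a = 3: 3+3=6, 3+4=7, 3+8=11, 3+10=13
a = 4: 4+4=8, 4+8=12, 4+10=14
a = 8: 8+8=16, 8+10=18
a = 10: 10+10=20
Distinct sums: {-12, -11, -10, -3, -2, -1, 2, 3, 4, 5, 6, 7, 8, 11, 12, 13, 14, 16, 18, 20}
|A + A| = 20

|A + A| = 20


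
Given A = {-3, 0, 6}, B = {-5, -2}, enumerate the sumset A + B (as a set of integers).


A + B = {a + b : a ∈ A, b ∈ B}.
Enumerate all |A|·|B| = 3·2 = 6 pairs (a, b) and collect distinct sums.
a = -3: -3+-5=-8, -3+-2=-5
a = 0: 0+-5=-5, 0+-2=-2
a = 6: 6+-5=1, 6+-2=4
Collecting distinct sums: A + B = {-8, -5, -2, 1, 4}
|A + B| = 5

A + B = {-8, -5, -2, 1, 4}


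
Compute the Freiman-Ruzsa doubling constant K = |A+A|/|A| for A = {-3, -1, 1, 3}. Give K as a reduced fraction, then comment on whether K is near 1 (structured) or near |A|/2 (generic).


|A| = 4.
Compute A + A by enumerating all 16 pairs.
A + A = {-6, -4, -2, 0, 2, 4, 6}, so |A + A| = 7.
K = |A + A| / |A| = 7/4 (already in lowest terms) ≈ 1.7500.
Reference: AP of size 4 gives K = 7/4 ≈ 1.7500; a fully generic set of size 4 gives K ≈ 2.5000.

|A| = 4, |A + A| = 7, K = 7/4.


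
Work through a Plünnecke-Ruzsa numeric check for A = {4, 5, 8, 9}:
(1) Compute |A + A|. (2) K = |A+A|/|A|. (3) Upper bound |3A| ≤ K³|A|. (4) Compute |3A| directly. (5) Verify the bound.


|A| = 4.
Step 1: Compute A + A by enumerating all 16 pairs.
A + A = {8, 9, 10, 12, 13, 14, 16, 17, 18}, so |A + A| = 9.
Step 2: Doubling constant K = |A + A|/|A| = 9/4 = 9/4 ≈ 2.2500.
Step 3: Plünnecke-Ruzsa gives |3A| ≤ K³·|A| = (2.2500)³ · 4 ≈ 45.5625.
Step 4: Compute 3A = A + A + A directly by enumerating all triples (a,b,c) ∈ A³; |3A| = 16.
Step 5: Check 16 ≤ 45.5625? Yes ✓.

K = 9/4, Plünnecke-Ruzsa bound K³|A| ≈ 45.5625, |3A| = 16, inequality holds.


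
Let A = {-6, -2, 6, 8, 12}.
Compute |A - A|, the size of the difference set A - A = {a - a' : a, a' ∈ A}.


A - A = {a - a' : a, a' ∈ A}; |A| = 5.
Bounds: 2|A|-1 ≤ |A - A| ≤ |A|² - |A| + 1, i.e. 9 ≤ |A - A| ≤ 21.
Note: 0 ∈ A - A always (from a - a). The set is symmetric: if d ∈ A - A then -d ∈ A - A.
Enumerate nonzero differences d = a - a' with a > a' (then include -d):
Positive differences: {2, 4, 6, 8, 10, 12, 14, 18}
Full difference set: {0} ∪ (positive diffs) ∪ (negative diffs).
|A - A| = 1 + 2·8 = 17 (matches direct enumeration: 17).

|A - A| = 17


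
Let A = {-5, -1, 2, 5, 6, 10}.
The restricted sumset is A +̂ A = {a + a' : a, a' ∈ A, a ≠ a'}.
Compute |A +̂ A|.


Restricted sumset: A +̂ A = {a + a' : a ∈ A, a' ∈ A, a ≠ a'}.
Equivalently, take A + A and drop any sum 2a that is achievable ONLY as a + a for a ∈ A (i.e. sums representable only with equal summands).
Enumerate pairs (a, a') with a < a' (symmetric, so each unordered pair gives one sum; this covers all a ≠ a'):
  -5 + -1 = -6
  -5 + 2 = -3
  -5 + 5 = 0
  -5 + 6 = 1
  -5 + 10 = 5
  -1 + 2 = 1
  -1 + 5 = 4
  -1 + 6 = 5
  -1 + 10 = 9
  2 + 5 = 7
  2 + 6 = 8
  2 + 10 = 12
  5 + 6 = 11
  5 + 10 = 15
  6 + 10 = 16
Collected distinct sums: {-6, -3, 0, 1, 4, 5, 7, 8, 9, 11, 12, 15, 16}
|A +̂ A| = 13
(Reference bound: |A +̂ A| ≥ 2|A| - 3 for |A| ≥ 2, with |A| = 6 giving ≥ 9.)

|A +̂ A| = 13


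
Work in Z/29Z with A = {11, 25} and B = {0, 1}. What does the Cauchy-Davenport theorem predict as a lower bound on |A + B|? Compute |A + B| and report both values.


Cauchy-Davenport: |A + B| ≥ min(p, |A| + |B| - 1) for A, B nonempty in Z/pZ.
|A| = 2, |B| = 2, p = 29.
CD lower bound = min(29, 2 + 2 - 1) = min(29, 3) = 3.
Compute A + B mod 29 directly:
a = 11: 11+0=11, 11+1=12
a = 25: 25+0=25, 25+1=26
A + B = {11, 12, 25, 26}, so |A + B| = 4.
Verify: 4 ≥ 3? Yes ✓.

CD lower bound = 3, actual |A + B| = 4.


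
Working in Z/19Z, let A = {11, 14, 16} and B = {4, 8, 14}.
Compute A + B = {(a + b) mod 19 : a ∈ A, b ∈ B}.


Work in Z/19Z: reduce every sum a + b modulo 19.
Enumerate all 9 pairs:
a = 11: 11+4=15, 11+8=0, 11+14=6
a = 14: 14+4=18, 14+8=3, 14+14=9
a = 16: 16+4=1, 16+8=5, 16+14=11
Distinct residues collected: {0, 1, 3, 5, 6, 9, 11, 15, 18}
|A + B| = 9 (out of 19 total residues).

A + B = {0, 1, 3, 5, 6, 9, 11, 15, 18}


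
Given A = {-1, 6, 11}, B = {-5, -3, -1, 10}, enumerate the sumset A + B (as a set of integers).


A + B = {a + b : a ∈ A, b ∈ B}.
Enumerate all |A|·|B| = 3·4 = 12 pairs (a, b) and collect distinct sums.
a = -1: -1+-5=-6, -1+-3=-4, -1+-1=-2, -1+10=9
a = 6: 6+-5=1, 6+-3=3, 6+-1=5, 6+10=16
a = 11: 11+-5=6, 11+-3=8, 11+-1=10, 11+10=21
Collecting distinct sums: A + B = {-6, -4, -2, 1, 3, 5, 6, 8, 9, 10, 16, 21}
|A + B| = 12

A + B = {-6, -4, -2, 1, 3, 5, 6, 8, 9, 10, 16, 21}


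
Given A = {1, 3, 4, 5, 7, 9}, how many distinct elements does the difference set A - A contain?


A - A = {a - a' : a, a' ∈ A}; |A| = 6.
Bounds: 2|A|-1 ≤ |A - A| ≤ |A|² - |A| + 1, i.e. 11 ≤ |A - A| ≤ 31.
Note: 0 ∈ A - A always (from a - a). The set is symmetric: if d ∈ A - A then -d ∈ A - A.
Enumerate nonzero differences d = a - a' with a > a' (then include -d):
Positive differences: {1, 2, 3, 4, 5, 6, 8}
Full difference set: {0} ∪ (positive diffs) ∪ (negative diffs).
|A - A| = 1 + 2·7 = 15 (matches direct enumeration: 15).

|A - A| = 15


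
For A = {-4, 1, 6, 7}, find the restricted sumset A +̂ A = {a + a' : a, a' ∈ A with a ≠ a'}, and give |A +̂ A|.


Restricted sumset: A +̂ A = {a + a' : a ∈ A, a' ∈ A, a ≠ a'}.
Equivalently, take A + A and drop any sum 2a that is achievable ONLY as a + a for a ∈ A (i.e. sums representable only with equal summands).
Enumerate pairs (a, a') with a < a' (symmetric, so each unordered pair gives one sum; this covers all a ≠ a'):
  -4 + 1 = -3
  -4 + 6 = 2
  -4 + 7 = 3
  1 + 6 = 7
  1 + 7 = 8
  6 + 7 = 13
Collected distinct sums: {-3, 2, 3, 7, 8, 13}
|A +̂ A| = 6
(Reference bound: |A +̂ A| ≥ 2|A| - 3 for |A| ≥ 2, with |A| = 4 giving ≥ 5.)

|A +̂ A| = 6


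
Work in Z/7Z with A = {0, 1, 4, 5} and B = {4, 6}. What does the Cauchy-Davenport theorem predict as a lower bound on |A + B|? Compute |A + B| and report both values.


Cauchy-Davenport: |A + B| ≥ min(p, |A| + |B| - 1) for A, B nonempty in Z/pZ.
|A| = 4, |B| = 2, p = 7.
CD lower bound = min(7, 4 + 2 - 1) = min(7, 5) = 5.
Compute A + B mod 7 directly:
a = 0: 0+4=4, 0+6=6
a = 1: 1+4=5, 1+6=0
a = 4: 4+4=1, 4+6=3
a = 5: 5+4=2, 5+6=4
A + B = {0, 1, 2, 3, 4, 5, 6}, so |A + B| = 7.
Verify: 7 ≥ 5? Yes ✓.

CD lower bound = 5, actual |A + B| = 7.


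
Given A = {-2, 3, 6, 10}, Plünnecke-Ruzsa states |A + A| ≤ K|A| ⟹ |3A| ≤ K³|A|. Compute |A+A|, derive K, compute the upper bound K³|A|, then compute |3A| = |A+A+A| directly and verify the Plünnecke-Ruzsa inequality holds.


|A| = 4.
Step 1: Compute A + A by enumerating all 16 pairs.
A + A = {-4, 1, 4, 6, 8, 9, 12, 13, 16, 20}, so |A + A| = 10.
Step 2: Doubling constant K = |A + A|/|A| = 10/4 = 10/4 ≈ 2.5000.
Step 3: Plünnecke-Ruzsa gives |3A| ≤ K³·|A| = (2.5000)³ · 4 ≈ 62.5000.
Step 4: Compute 3A = A + A + A directly by enumerating all triples (a,b,c) ∈ A³; |3A| = 19.
Step 5: Check 19 ≤ 62.5000? Yes ✓.

K = 10/4, Plünnecke-Ruzsa bound K³|A| ≈ 62.5000, |3A| = 19, inequality holds.


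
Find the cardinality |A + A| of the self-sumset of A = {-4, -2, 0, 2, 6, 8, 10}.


A + A = {a + a' : a, a' ∈ A}; |A| = 7.
General bounds: 2|A| - 1 ≤ |A + A| ≤ |A|(|A|+1)/2, i.e. 13 ≤ |A + A| ≤ 28.
Lower bound 2|A|-1 is attained iff A is an arithmetic progression.
Enumerate sums a + a' for a ≤ a' (symmetric, so this suffices):
a = -4: -4+-4=-8, -4+-2=-6, -4+0=-4, -4+2=-2, -4+6=2, -4+8=4, -4+10=6
a = -2: -2+-2=-4, -2+0=-2, -2+2=0, -2+6=4, -2+8=6, -2+10=8
a = 0: 0+0=0, 0+2=2, 0+6=6, 0+8=8, 0+10=10
a = 2: 2+2=4, 2+6=8, 2+8=10, 2+10=12
a = 6: 6+6=12, 6+8=14, 6+10=16
a = 8: 8+8=16, 8+10=18
a = 10: 10+10=20
Distinct sums: {-8, -6, -4, -2, 0, 2, 4, 6, 8, 10, 12, 14, 16, 18, 20}
|A + A| = 15

|A + A| = 15


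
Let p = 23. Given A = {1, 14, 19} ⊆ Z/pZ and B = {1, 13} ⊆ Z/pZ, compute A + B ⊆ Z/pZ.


Work in Z/23Z: reduce every sum a + b modulo 23.
Enumerate all 6 pairs:
a = 1: 1+1=2, 1+13=14
a = 14: 14+1=15, 14+13=4
a = 19: 19+1=20, 19+13=9
Distinct residues collected: {2, 4, 9, 14, 15, 20}
|A + B| = 6 (out of 23 total residues).

A + B = {2, 4, 9, 14, 15, 20}


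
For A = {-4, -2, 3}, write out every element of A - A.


A - A = {a - a' : a, a' ∈ A}.
Compute a - a' for each ordered pair (a, a'):
a = -4: -4--4=0, -4--2=-2, -4-3=-7
a = -2: -2--4=2, -2--2=0, -2-3=-5
a = 3: 3--4=7, 3--2=5, 3-3=0
Collecting distinct values (and noting 0 appears from a-a):
A - A = {-7, -5, -2, 0, 2, 5, 7}
|A - A| = 7

A - A = {-7, -5, -2, 0, 2, 5, 7}


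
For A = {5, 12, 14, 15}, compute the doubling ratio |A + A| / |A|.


|A| = 4.
Compute A + A by enumerating all 16 pairs.
A + A = {10, 17, 19, 20, 24, 26, 27, 28, 29, 30}, so |A + A| = 10.
K = |A + A| / |A| = 10/4 = 5/2 ≈ 2.5000.
Reference: AP of size 4 gives K = 7/4 ≈ 1.7500; a fully generic set of size 4 gives K ≈ 2.5000.

|A| = 4, |A + A| = 10, K = 10/4 = 5/2.


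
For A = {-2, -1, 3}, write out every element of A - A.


A - A = {a - a' : a, a' ∈ A}.
Compute a - a' for each ordered pair (a, a'):
a = -2: -2--2=0, -2--1=-1, -2-3=-5
a = -1: -1--2=1, -1--1=0, -1-3=-4
a = 3: 3--2=5, 3--1=4, 3-3=0
Collecting distinct values (and noting 0 appears from a-a):
A - A = {-5, -4, -1, 0, 1, 4, 5}
|A - A| = 7

A - A = {-5, -4, -1, 0, 1, 4, 5}


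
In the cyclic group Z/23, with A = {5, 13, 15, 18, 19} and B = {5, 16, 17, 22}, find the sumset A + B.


Work in Z/23Z: reduce every sum a + b modulo 23.
Enumerate all 20 pairs:
a = 5: 5+5=10, 5+16=21, 5+17=22, 5+22=4
a = 13: 13+5=18, 13+16=6, 13+17=7, 13+22=12
a = 15: 15+5=20, 15+16=8, 15+17=9, 15+22=14
a = 18: 18+5=0, 18+16=11, 18+17=12, 18+22=17
a = 19: 19+5=1, 19+16=12, 19+17=13, 19+22=18
Distinct residues collected: {0, 1, 4, 6, 7, 8, 9, 10, 11, 12, 13, 14, 17, 18, 20, 21, 22}
|A + B| = 17 (out of 23 total residues).

A + B = {0, 1, 4, 6, 7, 8, 9, 10, 11, 12, 13, 14, 17, 18, 20, 21, 22}


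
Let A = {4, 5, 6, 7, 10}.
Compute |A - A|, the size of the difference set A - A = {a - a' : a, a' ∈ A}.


A - A = {a - a' : a, a' ∈ A}; |A| = 5.
Bounds: 2|A|-1 ≤ |A - A| ≤ |A|² - |A| + 1, i.e. 9 ≤ |A - A| ≤ 21.
Note: 0 ∈ A - A always (from a - a). The set is symmetric: if d ∈ A - A then -d ∈ A - A.
Enumerate nonzero differences d = a - a' with a > a' (then include -d):
Positive differences: {1, 2, 3, 4, 5, 6}
Full difference set: {0} ∪ (positive diffs) ∪ (negative diffs).
|A - A| = 1 + 2·6 = 13 (matches direct enumeration: 13).

|A - A| = 13


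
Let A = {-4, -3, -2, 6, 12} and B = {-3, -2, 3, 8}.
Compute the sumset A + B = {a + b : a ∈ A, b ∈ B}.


A + B = {a + b : a ∈ A, b ∈ B}.
Enumerate all |A|·|B| = 5·4 = 20 pairs (a, b) and collect distinct sums.
a = -4: -4+-3=-7, -4+-2=-6, -4+3=-1, -4+8=4
a = -3: -3+-3=-6, -3+-2=-5, -3+3=0, -3+8=5
a = -2: -2+-3=-5, -2+-2=-4, -2+3=1, -2+8=6
a = 6: 6+-3=3, 6+-2=4, 6+3=9, 6+8=14
a = 12: 12+-3=9, 12+-2=10, 12+3=15, 12+8=20
Collecting distinct sums: A + B = {-7, -6, -5, -4, -1, 0, 1, 3, 4, 5, 6, 9, 10, 14, 15, 20}
|A + B| = 16

A + B = {-7, -6, -5, -4, -1, 0, 1, 3, 4, 5, 6, 9, 10, 14, 15, 20}


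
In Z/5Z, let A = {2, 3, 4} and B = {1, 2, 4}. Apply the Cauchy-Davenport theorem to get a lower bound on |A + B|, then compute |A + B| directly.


Cauchy-Davenport: |A + B| ≥ min(p, |A| + |B| - 1) for A, B nonempty in Z/pZ.
|A| = 3, |B| = 3, p = 5.
CD lower bound = min(5, 3 + 3 - 1) = min(5, 5) = 5.
Compute A + B mod 5 directly:
a = 2: 2+1=3, 2+2=4, 2+4=1
a = 3: 3+1=4, 3+2=0, 3+4=2
a = 4: 4+1=0, 4+2=1, 4+4=3
A + B = {0, 1, 2, 3, 4}, so |A + B| = 5.
Verify: 5 ≥ 5? Yes ✓.

CD lower bound = 5, actual |A + B| = 5.


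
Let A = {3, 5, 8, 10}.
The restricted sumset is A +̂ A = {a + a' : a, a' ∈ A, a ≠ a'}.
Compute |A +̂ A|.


Restricted sumset: A +̂ A = {a + a' : a ∈ A, a' ∈ A, a ≠ a'}.
Equivalently, take A + A and drop any sum 2a that is achievable ONLY as a + a for a ∈ A (i.e. sums representable only with equal summands).
Enumerate pairs (a, a') with a < a' (symmetric, so each unordered pair gives one sum; this covers all a ≠ a'):
  3 + 5 = 8
  3 + 8 = 11
  3 + 10 = 13
  5 + 8 = 13
  5 + 10 = 15
  8 + 10 = 18
Collected distinct sums: {8, 11, 13, 15, 18}
|A +̂ A| = 5
(Reference bound: |A +̂ A| ≥ 2|A| - 3 for |A| ≥ 2, with |A| = 4 giving ≥ 5.)

|A +̂ A| = 5


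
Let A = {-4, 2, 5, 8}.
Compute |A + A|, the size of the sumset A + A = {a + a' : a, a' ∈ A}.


A + A = {a + a' : a, a' ∈ A}; |A| = 4.
General bounds: 2|A| - 1 ≤ |A + A| ≤ |A|(|A|+1)/2, i.e. 7 ≤ |A + A| ≤ 10.
Lower bound 2|A|-1 is attained iff A is an arithmetic progression.
Enumerate sums a + a' for a ≤ a' (symmetric, so this suffices):
a = -4: -4+-4=-8, -4+2=-2, -4+5=1, -4+8=4
a = 2: 2+2=4, 2+5=7, 2+8=10
a = 5: 5+5=10, 5+8=13
a = 8: 8+8=16
Distinct sums: {-8, -2, 1, 4, 7, 10, 13, 16}
|A + A| = 8

|A + A| = 8


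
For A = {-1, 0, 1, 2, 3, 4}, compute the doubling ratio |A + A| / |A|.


|A| = 6.
Compute A + A by enumerating all 36 pairs.
A + A = {-2, -1, 0, 1, 2, 3, 4, 5, 6, 7, 8}, so |A + A| = 11.
K = |A + A| / |A| = 11/6 (already in lowest terms) ≈ 1.8333.
Reference: AP of size 6 gives K = 11/6 ≈ 1.8333; a fully generic set of size 6 gives K ≈ 3.5000.

|A| = 6, |A + A| = 11, K = 11/6.


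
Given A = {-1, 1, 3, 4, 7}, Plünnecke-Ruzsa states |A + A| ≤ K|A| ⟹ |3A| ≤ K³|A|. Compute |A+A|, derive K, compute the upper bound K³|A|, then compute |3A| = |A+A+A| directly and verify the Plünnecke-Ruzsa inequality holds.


|A| = 5.
Step 1: Compute A + A by enumerating all 25 pairs.
A + A = {-2, 0, 2, 3, 4, 5, 6, 7, 8, 10, 11, 14}, so |A + A| = 12.
Step 2: Doubling constant K = |A + A|/|A| = 12/5 = 12/5 ≈ 2.4000.
Step 3: Plünnecke-Ruzsa gives |3A| ≤ K³·|A| = (2.4000)³ · 5 ≈ 69.1200.
Step 4: Compute 3A = A + A + A directly by enumerating all triples (a,b,c) ∈ A³; |3A| = 20.
Step 5: Check 20 ≤ 69.1200? Yes ✓.

K = 12/5, Plünnecke-Ruzsa bound K³|A| ≈ 69.1200, |3A| = 20, inequality holds.


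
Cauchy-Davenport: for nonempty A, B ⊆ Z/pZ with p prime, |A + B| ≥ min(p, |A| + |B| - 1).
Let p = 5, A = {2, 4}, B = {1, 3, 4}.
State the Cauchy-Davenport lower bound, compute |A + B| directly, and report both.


Cauchy-Davenport: |A + B| ≥ min(p, |A| + |B| - 1) for A, B nonempty in Z/pZ.
|A| = 2, |B| = 3, p = 5.
CD lower bound = min(5, 2 + 3 - 1) = min(5, 4) = 4.
Compute A + B mod 5 directly:
a = 2: 2+1=3, 2+3=0, 2+4=1
a = 4: 4+1=0, 4+3=2, 4+4=3
A + B = {0, 1, 2, 3}, so |A + B| = 4.
Verify: 4 ≥ 4? Yes ✓.

CD lower bound = 4, actual |A + B| = 4.


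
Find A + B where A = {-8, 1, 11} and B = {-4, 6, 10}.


A + B = {a + b : a ∈ A, b ∈ B}.
Enumerate all |A|·|B| = 3·3 = 9 pairs (a, b) and collect distinct sums.
a = -8: -8+-4=-12, -8+6=-2, -8+10=2
a = 1: 1+-4=-3, 1+6=7, 1+10=11
a = 11: 11+-4=7, 11+6=17, 11+10=21
Collecting distinct sums: A + B = {-12, -3, -2, 2, 7, 11, 17, 21}
|A + B| = 8

A + B = {-12, -3, -2, 2, 7, 11, 17, 21}


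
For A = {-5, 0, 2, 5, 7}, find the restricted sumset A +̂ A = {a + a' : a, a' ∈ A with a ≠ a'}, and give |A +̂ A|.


Restricted sumset: A +̂ A = {a + a' : a ∈ A, a' ∈ A, a ≠ a'}.
Equivalently, take A + A and drop any sum 2a that is achievable ONLY as a + a for a ∈ A (i.e. sums representable only with equal summands).
Enumerate pairs (a, a') with a < a' (symmetric, so each unordered pair gives one sum; this covers all a ≠ a'):
  -5 + 0 = -5
  -5 + 2 = -3
  -5 + 5 = 0
  -5 + 7 = 2
  0 + 2 = 2
  0 + 5 = 5
  0 + 7 = 7
  2 + 5 = 7
  2 + 7 = 9
  5 + 7 = 12
Collected distinct sums: {-5, -3, 0, 2, 5, 7, 9, 12}
|A +̂ A| = 8
(Reference bound: |A +̂ A| ≥ 2|A| - 3 for |A| ≥ 2, with |A| = 5 giving ≥ 7.)

|A +̂ A| = 8


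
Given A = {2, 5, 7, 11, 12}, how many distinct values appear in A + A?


A + A = {a + a' : a, a' ∈ A}; |A| = 5.
General bounds: 2|A| - 1 ≤ |A + A| ≤ |A|(|A|+1)/2, i.e. 9 ≤ |A + A| ≤ 15.
Lower bound 2|A|-1 is attained iff A is an arithmetic progression.
Enumerate sums a + a' for a ≤ a' (symmetric, so this suffices):
a = 2: 2+2=4, 2+5=7, 2+7=9, 2+11=13, 2+12=14
a = 5: 5+5=10, 5+7=12, 5+11=16, 5+12=17
a = 7: 7+7=14, 7+11=18, 7+12=19
a = 11: 11+11=22, 11+12=23
a = 12: 12+12=24
Distinct sums: {4, 7, 9, 10, 12, 13, 14, 16, 17, 18, 19, 22, 23, 24}
|A + A| = 14

|A + A| = 14


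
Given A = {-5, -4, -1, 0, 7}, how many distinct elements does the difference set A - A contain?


A - A = {a - a' : a, a' ∈ A}; |A| = 5.
Bounds: 2|A|-1 ≤ |A - A| ≤ |A|² - |A| + 1, i.e. 9 ≤ |A - A| ≤ 21.
Note: 0 ∈ A - A always (from a - a). The set is symmetric: if d ∈ A - A then -d ∈ A - A.
Enumerate nonzero differences d = a - a' with a > a' (then include -d):
Positive differences: {1, 3, 4, 5, 7, 8, 11, 12}
Full difference set: {0} ∪ (positive diffs) ∪ (negative diffs).
|A - A| = 1 + 2·8 = 17 (matches direct enumeration: 17).

|A - A| = 17
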